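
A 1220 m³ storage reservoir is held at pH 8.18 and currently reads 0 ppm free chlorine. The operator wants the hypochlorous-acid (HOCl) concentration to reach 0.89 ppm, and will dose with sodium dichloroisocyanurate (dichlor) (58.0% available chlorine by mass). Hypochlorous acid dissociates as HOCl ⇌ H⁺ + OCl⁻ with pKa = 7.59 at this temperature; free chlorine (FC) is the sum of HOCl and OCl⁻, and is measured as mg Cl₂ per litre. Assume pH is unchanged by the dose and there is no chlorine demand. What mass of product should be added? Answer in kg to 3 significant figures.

Volume: 1220 m³ = 1,220,000 L.
[OCl⁻]/[HOCl] = 10^(pH − pKa) = 10^(8.18 − 7.59) = 3.89; fraction as HOCl = 1/(1 + 3.89) = 0.2045.
Free chlorine required for 0.89 ppm HOCl: 0.89 / 0.2045 = 4.353 ppm.
FC to add: 4.353 − 0 = 4.353 mg/L as Cl₂.
Cl₂ equivalent: 4.353 mg/L × 1,220,000 L = 5310 g.
Product at 58.0% available Cl: 5310 / 0.58 = 9155 g.

9.16 kg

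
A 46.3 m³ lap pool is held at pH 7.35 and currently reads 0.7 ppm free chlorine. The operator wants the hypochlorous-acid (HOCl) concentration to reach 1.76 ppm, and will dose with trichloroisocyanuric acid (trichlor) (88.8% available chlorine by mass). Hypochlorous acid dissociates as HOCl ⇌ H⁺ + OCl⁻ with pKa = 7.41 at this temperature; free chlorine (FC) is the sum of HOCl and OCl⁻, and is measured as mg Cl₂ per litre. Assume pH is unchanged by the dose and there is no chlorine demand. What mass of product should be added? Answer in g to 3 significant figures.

135 g

Volume: 46.3 m³ = 46,300 L.
[OCl⁻]/[HOCl] = 10^(pH − pKa) = 10^(7.35 − 7.41) = 0.871; fraction as HOCl = 1/(1 + 0.871) = 0.5345.
Free chlorine required for 1.76 ppm HOCl: 1.76 / 0.5345 = 3.293 ppm.
FC to add: 3.293 − 0.7 = 2.593 mg/L as Cl₂.
Cl₂ equivalent: 2.593 mg/L × 46,300 L = 120.1 g.
Product at 88.8% available Cl: 120.1 / 0.888 = 135.2 g.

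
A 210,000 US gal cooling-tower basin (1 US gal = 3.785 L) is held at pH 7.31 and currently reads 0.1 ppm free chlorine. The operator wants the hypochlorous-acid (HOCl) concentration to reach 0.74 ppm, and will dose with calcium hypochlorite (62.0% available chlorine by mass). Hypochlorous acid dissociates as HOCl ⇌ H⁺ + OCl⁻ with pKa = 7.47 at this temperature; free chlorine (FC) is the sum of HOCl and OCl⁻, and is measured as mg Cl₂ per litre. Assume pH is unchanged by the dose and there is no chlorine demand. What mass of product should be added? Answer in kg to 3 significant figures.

1.48 kg

Volume: 210,000 US gal × 3.785 L/gal = 794,850 L.
[OCl⁻]/[HOCl] = 10^(pH − pKa) = 10^(7.31 − 7.47) = 0.6918; fraction as HOCl = 1/(1 + 0.6918) = 0.5911.
Free chlorine required for 0.74 ppm HOCl: 0.74 / 0.5911 = 1.252 ppm.
FC to add: 1.252 − 0.1 = 1.152 mg/L as Cl₂.
Cl₂ equivalent: 1.152 mg/L × 794,850 L = 915.6 g.
Product at 62.0% available Cl: 915.6 / 0.62 = 1477 g.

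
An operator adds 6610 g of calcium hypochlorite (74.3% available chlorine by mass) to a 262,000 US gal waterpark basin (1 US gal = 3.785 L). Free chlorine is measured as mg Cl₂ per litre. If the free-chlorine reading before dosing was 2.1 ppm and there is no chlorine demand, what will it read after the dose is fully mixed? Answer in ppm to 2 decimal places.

Volume: 262,000 US gal × 3.785 L/gal = 991,670 L.
Available chlorine delivered: 6610 g × 0.743 = 4911 g as Cl₂.
Concentration rise: 4911 g / 991,670 L = 4.952 mg/L = 4.95 ppm.
Final FC: 2.1 + 4.95 = 7.05 ppm.

7.05 ppm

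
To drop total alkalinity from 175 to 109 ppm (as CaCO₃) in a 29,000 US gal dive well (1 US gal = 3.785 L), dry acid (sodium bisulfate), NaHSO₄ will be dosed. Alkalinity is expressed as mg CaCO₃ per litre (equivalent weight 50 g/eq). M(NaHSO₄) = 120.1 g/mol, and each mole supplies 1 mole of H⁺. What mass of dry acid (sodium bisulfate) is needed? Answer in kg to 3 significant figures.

Volume: 29,000 US gal × 3.785 L/gal = 109,765 L.
Alkalinity to neutralize: (175 − 109) = 66 mg/L as CaCO₃ × 109,765 L = 7244 g as CaCO₃.
Equivalents of H⁺ required: 7244 ÷ 50 g/eq = 144.9 eq = 144.9 mol NaHSO₄.
Mass of NaHSO₄: 144.9 × 120.1 = 17,400 g.

17.4 kg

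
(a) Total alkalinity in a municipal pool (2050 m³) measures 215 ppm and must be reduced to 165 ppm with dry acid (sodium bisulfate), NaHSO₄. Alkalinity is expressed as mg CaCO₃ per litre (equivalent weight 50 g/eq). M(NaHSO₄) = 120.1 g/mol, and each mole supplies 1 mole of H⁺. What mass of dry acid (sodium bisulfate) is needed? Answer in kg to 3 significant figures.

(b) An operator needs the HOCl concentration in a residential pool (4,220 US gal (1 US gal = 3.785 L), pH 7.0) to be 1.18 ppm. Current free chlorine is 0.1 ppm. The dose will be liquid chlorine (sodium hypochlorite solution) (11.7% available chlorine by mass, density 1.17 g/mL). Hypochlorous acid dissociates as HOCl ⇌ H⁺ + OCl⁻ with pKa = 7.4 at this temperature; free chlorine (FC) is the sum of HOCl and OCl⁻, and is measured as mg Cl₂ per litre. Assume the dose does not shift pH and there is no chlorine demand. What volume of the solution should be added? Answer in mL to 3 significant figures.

(a) 246 kg; (b) 181 mL

(a) Volume: 2050 m³ = 2,050,000 L.
(a) Alkalinity to neutralize: (215 − 165) = 50 mg/L as CaCO₃ × 2,050,000 L = 102,500 g as CaCO₃.
(a) Equivalents of H⁺ required: 102,500 ÷ 50 g/eq = 2050 eq = 2050 mol NaHSO₄.
(a) Mass of NaHSO₄: 2050 × 120.1 = 246,200 g.

(b) Volume: 4,220 US gal × 3.785 L/gal = 15,973 L.
(b) [OCl⁻]/[HOCl] = 10^(pH − pKa) = 10^(7.0 − 7.4) = 0.3981; fraction as HOCl = 1/(1 + 0.3981) = 0.7153.
(b) Free chlorine required for 1.18 ppm HOCl: 1.18 / 0.7153 = 1.65 ppm.
(b) FC to add: 1.65 − 0.1 = 1.55 mg/L as Cl₂.
(b) Cl₂ equivalent: 1.55 mg/L × 15,973 L = 24.75 g.
(b) Product at 11.7% available Cl: 24.75 / 0.117 = 211.6 g.
(b) Volume: 211.6 g ÷ 1.17 g/mL = 180.8 mL.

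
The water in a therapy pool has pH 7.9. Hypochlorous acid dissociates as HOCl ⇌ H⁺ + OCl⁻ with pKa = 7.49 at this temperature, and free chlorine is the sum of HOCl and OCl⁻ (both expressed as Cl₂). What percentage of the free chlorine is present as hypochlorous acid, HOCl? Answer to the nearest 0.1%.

[OCl⁻]/[HOCl] = 10^(pH − pKa) = 10^(7.9 − 7.49) = 10^0.41 = 2.57.
Fraction as HOCl = 1 / (1 + 2.57) = 0.2801.

28.0%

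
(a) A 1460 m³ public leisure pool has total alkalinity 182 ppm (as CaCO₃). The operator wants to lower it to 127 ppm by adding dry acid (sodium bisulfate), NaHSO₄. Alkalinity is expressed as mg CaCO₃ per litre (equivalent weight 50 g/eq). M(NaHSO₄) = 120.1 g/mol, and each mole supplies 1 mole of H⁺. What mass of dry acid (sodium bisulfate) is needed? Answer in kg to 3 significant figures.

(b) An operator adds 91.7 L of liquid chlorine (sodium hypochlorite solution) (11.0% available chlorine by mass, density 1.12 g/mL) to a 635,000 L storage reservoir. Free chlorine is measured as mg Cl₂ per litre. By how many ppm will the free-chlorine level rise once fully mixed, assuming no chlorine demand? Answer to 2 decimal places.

(a) 193 kg; (b) 17.79 ppm

(a) Volume: 1460 m³ = 1,460,000 L.
(a) Alkalinity to neutralize: (182 − 127) = 55 mg/L as CaCO₃ × 1,460,000 L = 80,300 g as CaCO₃.
(a) Equivalents of H⁺ required: 80,300 ÷ 50 g/eq = 1606 eq = 1606 mol NaHSO₄.
(a) Mass of NaHSO₄: 1606 × 120.1 = 192,900 g.

(b) Mass of solution: 91.7 L × 1000 mL/L × 1.12 g/mL = 102,700 g.
(b) Available chlorine delivered: 102,700 g × 0.11 = 11,300 g as Cl₂.
(b) Concentration rise: 11,300 g / 635,000 L = 17.79 mg/L = 17.79 ppm.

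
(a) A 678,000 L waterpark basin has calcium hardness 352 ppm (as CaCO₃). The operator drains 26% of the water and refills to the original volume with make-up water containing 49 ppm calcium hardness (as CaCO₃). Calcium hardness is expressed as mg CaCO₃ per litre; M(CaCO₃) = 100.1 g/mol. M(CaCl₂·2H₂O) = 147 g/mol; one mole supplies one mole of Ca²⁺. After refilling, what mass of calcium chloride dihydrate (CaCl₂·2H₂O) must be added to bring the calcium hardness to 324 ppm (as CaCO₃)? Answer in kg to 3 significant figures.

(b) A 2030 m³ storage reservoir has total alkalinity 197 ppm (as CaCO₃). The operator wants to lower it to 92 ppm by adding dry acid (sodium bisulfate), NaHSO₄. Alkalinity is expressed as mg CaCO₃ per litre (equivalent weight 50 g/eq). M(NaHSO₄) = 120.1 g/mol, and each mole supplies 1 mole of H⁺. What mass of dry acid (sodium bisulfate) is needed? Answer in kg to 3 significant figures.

(a) 50.6 kg; (b) 512 kg

(a) After draining 26% and refilling: 352 × 0.74 + 49 × 0.26 = 273.22 ppm.
(a) Deficit to target: 324 − 273.22 = 50.78 mg/L.
(a) As CaCO₃: 50.78 mg/L × 678,000 L = 34,430 g; ÷ 100.1 = 343.9 mol Ca²⁺.
(a) Mass: 343.9 × 147 = 50,560 g.

(b) Volume: 2030 m³ = 2,030,000 L.
(b) Alkalinity to neutralize: (197 − 92) = 105 mg/L as CaCO₃ × 2,030,000 L = 213,200 g as CaCO₃.
(b) Equivalents of H⁺ required: 213,200 ÷ 50 g/eq = 4263 eq = 4263 mol NaHSO₄.
(b) Mass of NaHSO₄: 4263 × 120.1 = 512,000 g.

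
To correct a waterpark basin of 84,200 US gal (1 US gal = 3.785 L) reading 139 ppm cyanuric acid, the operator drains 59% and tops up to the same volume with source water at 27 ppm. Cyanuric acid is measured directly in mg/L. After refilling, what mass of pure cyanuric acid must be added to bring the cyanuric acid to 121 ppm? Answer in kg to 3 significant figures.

15.3 kg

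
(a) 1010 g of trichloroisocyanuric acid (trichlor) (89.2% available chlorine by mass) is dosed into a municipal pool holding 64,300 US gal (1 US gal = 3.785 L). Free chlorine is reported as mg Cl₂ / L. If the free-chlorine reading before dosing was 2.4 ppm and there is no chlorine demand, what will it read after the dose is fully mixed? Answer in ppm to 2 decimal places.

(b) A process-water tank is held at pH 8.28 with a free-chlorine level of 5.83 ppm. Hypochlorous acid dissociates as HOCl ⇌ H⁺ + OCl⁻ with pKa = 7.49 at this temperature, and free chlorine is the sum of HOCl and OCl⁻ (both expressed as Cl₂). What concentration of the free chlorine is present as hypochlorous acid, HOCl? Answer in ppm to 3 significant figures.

(a) Volume: 64,300 US gal × 3.785 L/gal = 243,376 L.
(a) Available chlorine delivered: 1010 g × 0.892 = 900.9 g as Cl₂.
(a) Concentration rise: 900.9 g / 243,376 L = 3.702 mg/L = 3.70 ppm.
(a) Final FC: 2.4 + 3.70 = 6.10 ppm.

(b) [OCl⁻]/[HOCl] = 10^(pH − pKa) = 10^(8.28 − 7.49) = 10^0.79 = 6.166.
(b) Fraction as HOCl = 1 / (1 + 6.166) = 0.1395.
(b) HOCl = 0.1395 × 5.83 ppm = 0.8136 ppm.

(a) 6.10 ppm; (b) 0.814 ppm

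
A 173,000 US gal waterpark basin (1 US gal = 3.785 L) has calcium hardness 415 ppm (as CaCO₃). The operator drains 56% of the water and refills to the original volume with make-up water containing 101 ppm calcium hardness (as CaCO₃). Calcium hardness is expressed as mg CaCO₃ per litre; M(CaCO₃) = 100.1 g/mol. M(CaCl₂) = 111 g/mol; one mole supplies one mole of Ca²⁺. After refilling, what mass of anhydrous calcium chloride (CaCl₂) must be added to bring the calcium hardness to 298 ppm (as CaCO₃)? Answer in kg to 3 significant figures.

42.7 kg

Volume: 173,000 US gal × 3.785 L/gal = 654,805 L.
After draining 56% and refilling: 415 × 0.44 + 101 × 0.56 = 239.16 ppm.
Deficit to target: 298 − 239.16 = 58.84 mg/L.
As CaCO₃: 58.84 mg/L × 654,805 L = 38,530 g; ÷ 100.1 = 384.9 mol Ca²⁺.
Mass: 384.9 × 111 = 42,720 g.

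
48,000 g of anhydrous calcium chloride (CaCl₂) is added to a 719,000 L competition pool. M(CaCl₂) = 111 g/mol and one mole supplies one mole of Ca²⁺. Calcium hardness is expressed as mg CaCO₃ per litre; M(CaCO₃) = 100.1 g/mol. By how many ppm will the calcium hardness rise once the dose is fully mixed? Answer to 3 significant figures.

Moles of Ca²⁺: 48,000 g ÷ 111 g/mol = 432.4 mol.
As CaCO₃: 432.4 mol × 100.1 g/mol = 43,290 g.
Rise: 43,290 g / 719,000 L × 1000 = 60.2 mg/L.

60.2 ppm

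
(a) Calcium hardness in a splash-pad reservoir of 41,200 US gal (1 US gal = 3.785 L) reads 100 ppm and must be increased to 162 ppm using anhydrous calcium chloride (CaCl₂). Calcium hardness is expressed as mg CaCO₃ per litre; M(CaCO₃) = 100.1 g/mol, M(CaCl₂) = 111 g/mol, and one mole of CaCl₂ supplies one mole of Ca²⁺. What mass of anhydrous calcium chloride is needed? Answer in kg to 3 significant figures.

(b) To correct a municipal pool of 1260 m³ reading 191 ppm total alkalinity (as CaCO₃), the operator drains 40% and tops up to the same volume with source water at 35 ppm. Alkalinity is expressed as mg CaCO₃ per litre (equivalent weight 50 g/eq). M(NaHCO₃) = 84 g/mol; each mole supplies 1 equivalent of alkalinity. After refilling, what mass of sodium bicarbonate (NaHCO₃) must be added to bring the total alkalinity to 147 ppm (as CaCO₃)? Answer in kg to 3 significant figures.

(a) Volume: 41,200 US gal × 3.785 L/gal = 155,942 L.
(a) Hardness to add: (162 − 100) = 62 mg/L as CaCO₃ × 155,942 L = 9668 g as CaCO₃.
(a) Moles of Ca²⁺ (1 mol Ca²⁺ ≡ 1 mol CaCO₃): 9668 / 100.1 g/mol = 96.59 mol.
(a) Mass of CaCl₂: 96.59 × 111 = 10,720 g.

(b) Volume: 1260 m³ = 1,260,000 L.
(b) After draining 40% and refilling: 191 × 0.60 + 35 × 0.40 = 128.6 ppm.
(b) Deficit to target: 147 − 128.6 = 18.4 mg/L.
(b) As CaCO₃: 18.4 mg/L × 1,260,000 L = 23,180 g; ÷ 50 g/eq ÷ 1 = 463.7 mol NaHCO₃.
(b) Mass: 463.7 × 84 = 38,950 g.

(a) 10.7 kg; (b) 38.9 kg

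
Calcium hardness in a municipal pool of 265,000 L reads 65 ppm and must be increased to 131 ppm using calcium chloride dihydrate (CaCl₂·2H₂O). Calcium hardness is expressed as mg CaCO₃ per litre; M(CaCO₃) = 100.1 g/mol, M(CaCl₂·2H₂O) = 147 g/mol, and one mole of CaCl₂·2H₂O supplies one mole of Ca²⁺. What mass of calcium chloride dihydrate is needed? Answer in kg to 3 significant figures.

25.7 kg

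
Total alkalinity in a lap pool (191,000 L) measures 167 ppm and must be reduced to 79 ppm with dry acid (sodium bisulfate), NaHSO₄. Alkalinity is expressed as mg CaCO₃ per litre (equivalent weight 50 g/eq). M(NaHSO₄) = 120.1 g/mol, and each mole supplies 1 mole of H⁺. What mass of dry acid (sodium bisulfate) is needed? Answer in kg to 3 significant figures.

40.4 kg

Alkalinity to neutralize: (167 − 79) = 88 mg/L as CaCO₃ × 191,000 L = 16,810 g as CaCO₃.
Equivalents of H⁺ required: 16,810 ÷ 50 g/eq = 336.2 eq = 336.2 mol NaHSO₄.
Mass of NaHSO₄: 336.2 × 120.1 = 40,370 g.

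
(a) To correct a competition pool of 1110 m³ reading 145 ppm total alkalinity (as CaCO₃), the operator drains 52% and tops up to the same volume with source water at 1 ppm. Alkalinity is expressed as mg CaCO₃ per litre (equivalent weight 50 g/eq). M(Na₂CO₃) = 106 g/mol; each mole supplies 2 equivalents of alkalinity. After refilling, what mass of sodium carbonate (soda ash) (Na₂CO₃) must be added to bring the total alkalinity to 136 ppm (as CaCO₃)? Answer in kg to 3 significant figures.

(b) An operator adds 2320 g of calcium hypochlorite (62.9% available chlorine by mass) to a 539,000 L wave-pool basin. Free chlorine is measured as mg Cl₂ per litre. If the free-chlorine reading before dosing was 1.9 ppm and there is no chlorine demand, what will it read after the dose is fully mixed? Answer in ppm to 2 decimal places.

(a) 77.5 kg; (b) 4.61 ppm

(a) Volume: 1110 m³ = 1,110,000 L.
(a) After draining 52% and refilling: 145 × 0.48 + 1 × 0.52 = 70.12 ppm.
(a) Deficit to target: 136 − 70.12 = 65.88 mg/L.
(a) As CaCO₃: 65.88 mg/L × 1,110,000 L = 73,130 g; ÷ 50 g/eq ÷ 2 = 731.3 mol Na₂CO₃.
(a) Mass: 731.3 × 106 = 77,510 g.

(b) Available chlorine delivered: 2320 g × 0.629 = 1459 g as Cl₂.
(b) Concentration rise: 1459 g / 539,000 L = 2.707 mg/L = 2.71 ppm.
(b) Final FC: 1.9 + 2.71 = 4.61 ppm.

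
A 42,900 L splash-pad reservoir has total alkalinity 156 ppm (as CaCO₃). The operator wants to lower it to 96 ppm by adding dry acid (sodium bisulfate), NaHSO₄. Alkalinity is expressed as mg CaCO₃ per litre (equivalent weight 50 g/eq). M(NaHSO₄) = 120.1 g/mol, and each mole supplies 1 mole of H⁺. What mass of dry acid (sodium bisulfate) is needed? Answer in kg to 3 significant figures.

6.18 kg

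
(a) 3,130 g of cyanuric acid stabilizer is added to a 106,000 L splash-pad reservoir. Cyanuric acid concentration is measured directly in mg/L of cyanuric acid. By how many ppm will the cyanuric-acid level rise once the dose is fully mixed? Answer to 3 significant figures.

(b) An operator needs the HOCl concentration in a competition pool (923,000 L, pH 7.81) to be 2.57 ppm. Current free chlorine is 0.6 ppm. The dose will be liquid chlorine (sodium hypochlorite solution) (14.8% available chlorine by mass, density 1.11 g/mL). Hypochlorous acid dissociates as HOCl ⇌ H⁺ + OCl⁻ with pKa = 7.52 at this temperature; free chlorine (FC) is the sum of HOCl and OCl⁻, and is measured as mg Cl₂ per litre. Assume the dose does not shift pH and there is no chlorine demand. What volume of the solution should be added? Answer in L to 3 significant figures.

(a) Rise: 3,130 g / 106,000 L × 1000 = 29.53 mg/L.

(b) [OCl⁻]/[HOCl] = 10^(pH − pKa) = 10^(7.81 − 7.52) = 1.95; fraction as HOCl = 1/(1 + 1.95) = 0.339.
(b) Free chlorine required for 2.57 ppm HOCl: 2.57 / 0.339 = 7.581 ppm.
(b) FC to add: 7.581 − 0.6 = 6.981 mg/L as Cl₂.
(b) Cl₂ equivalent: 6.981 mg/L × 923,000 L = 6444 g.
(b) Product at 14.8% available Cl: 6444 / 0.148 = 43,540 g.
(b) Volume: 43,540 g ÷ 1.11 g/mL = 39,220 mL.

(a) 29.5 ppm; (b) 39.2 L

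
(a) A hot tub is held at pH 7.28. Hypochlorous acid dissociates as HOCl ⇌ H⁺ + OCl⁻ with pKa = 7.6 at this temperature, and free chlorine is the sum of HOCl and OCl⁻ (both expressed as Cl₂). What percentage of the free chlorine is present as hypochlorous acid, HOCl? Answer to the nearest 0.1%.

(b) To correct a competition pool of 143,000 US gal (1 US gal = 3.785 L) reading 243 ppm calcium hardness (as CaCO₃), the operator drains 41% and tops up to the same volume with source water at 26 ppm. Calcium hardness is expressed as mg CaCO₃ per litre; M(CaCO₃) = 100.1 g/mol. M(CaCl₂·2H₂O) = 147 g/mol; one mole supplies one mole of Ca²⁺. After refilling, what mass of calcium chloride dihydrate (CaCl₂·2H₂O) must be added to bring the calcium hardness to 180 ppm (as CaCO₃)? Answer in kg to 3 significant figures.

(a) [OCl⁻]/[HOCl] = 10^(pH − pKa) = 10^(7.28 − 7.6) = 10^-0.32 = 0.4786.
(a) Fraction as HOCl = 1 / (1 + 0.4786) = 0.6763.

(b) Volume: 143,000 US gal × 3.785 L/gal = 541,255 L.
(b) After draining 41% and refilling: 243 × 0.59 + 26 × 0.41 = 154.03 ppm.
(b) Deficit to target: 180 − 154.03 = 25.97 mg/L.
(b) As CaCO₃: 25.97 mg/L × 541,255 L = 14,060 g; ÷ 100.1 = 140.4 mol Ca²⁺.
(b) Mass: 140.4 × 147 = 20,640 g.

(a) 67.6%; (b) 20.6 kg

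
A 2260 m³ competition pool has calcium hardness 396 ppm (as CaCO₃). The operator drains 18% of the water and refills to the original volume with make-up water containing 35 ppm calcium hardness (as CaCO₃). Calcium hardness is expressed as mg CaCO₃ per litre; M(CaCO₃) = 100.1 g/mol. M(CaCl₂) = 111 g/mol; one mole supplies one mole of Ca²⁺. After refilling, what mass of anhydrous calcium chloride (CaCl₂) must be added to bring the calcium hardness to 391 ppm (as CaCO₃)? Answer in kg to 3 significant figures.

150 kg

Volume: 2260 m³ = 2,260,000 L.
After draining 18% and refilling: 396 × 0.82 + 35 × 0.18 = 331.02 ppm.
Deficit to target: 391 − 331.02 = 59.98 mg/L.
As CaCO₃: 59.98 mg/L × 2,260,000 L = 135,600 g; ÷ 100.1 = 1354 mol Ca²⁺.
Mass: 1354 × 111 = 150,300 g.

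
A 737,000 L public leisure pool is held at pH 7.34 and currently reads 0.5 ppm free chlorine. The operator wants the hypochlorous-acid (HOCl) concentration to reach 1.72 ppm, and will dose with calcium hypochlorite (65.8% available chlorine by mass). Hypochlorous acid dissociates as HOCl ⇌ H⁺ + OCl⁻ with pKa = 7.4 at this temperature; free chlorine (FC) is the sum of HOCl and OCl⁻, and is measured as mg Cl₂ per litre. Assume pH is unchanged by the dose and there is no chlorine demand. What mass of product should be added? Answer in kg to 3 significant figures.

3.04 kg

[OCl⁻]/[HOCl] = 10^(pH − pKa) = 10^(7.34 − 7.4) = 0.871; fraction as HOCl = 1/(1 + 0.871) = 0.5345.
Free chlorine required for 1.72 ppm HOCl: 1.72 / 0.5345 = 3.218 ppm.
FC to add: 3.218 − 0.5 = 2.718 mg/L as Cl₂.
Cl₂ equivalent: 2.718 mg/L × 737,000 L = 2003 g.
Product at 65.8% available Cl: 2003 / 0.658 = 3044 g.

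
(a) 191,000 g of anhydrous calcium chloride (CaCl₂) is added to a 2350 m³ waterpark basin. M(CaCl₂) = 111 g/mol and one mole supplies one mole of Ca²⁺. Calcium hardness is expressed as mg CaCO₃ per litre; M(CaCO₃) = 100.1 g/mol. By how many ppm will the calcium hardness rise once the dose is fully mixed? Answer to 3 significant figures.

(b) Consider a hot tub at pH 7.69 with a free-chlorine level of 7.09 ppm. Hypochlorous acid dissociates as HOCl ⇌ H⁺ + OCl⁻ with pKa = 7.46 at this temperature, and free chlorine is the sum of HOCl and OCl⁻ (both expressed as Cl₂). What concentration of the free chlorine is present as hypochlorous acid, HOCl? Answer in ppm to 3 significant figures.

(a) Volume: 2350 m³ = 2,350,000 L.
(a) Moles of Ca²⁺: 191,000 g ÷ 111 g/mol = 1721 mol.
(a) As CaCO₃: 1721 mol × 100.1 g/mol = 172,200 g.
(a) Rise: 172,200 g / 2,350,000 L × 1000 = 73.3 mg/L.

(b) [OCl⁻]/[HOCl] = 10^(pH − pKa) = 10^(7.69 − 7.46) = 10^0.23 = 1.698.
(b) Fraction as HOCl = 1 / (1 + 1.698) = 0.3706.
(b) HOCl = 0.3706 × 7.09 ppm = 2.628 ppm.

(a) 73.3 ppm; (b) 2.63 ppm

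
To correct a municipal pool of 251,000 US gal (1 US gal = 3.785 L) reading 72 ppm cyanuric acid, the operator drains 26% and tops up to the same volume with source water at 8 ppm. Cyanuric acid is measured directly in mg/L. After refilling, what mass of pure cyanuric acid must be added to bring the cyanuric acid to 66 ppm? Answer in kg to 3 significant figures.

Volume: 251,000 US gal × 3.785 L/gal = 950,035 L.
After draining 26% and refilling: 72 × 0.74 + 8 × 0.26 = 55.36 ppm.
Deficit to target: 66 − 55.36 = 10.64 mg/L.
Mass: 10.64 mg/L × 950,035 L = 10,110 g cyanuric acid.

10.1 kg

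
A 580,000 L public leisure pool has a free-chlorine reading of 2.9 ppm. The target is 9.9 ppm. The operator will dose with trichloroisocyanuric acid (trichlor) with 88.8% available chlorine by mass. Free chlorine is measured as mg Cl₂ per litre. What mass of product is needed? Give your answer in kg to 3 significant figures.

4.57 kg

Chlorine deficit: 9.9 − 2.9 = 7 ppm = 7 mg/L as Cl₂.
Cl₂ equivalent needed: 7 mg/L × 580,000 L = 4,060,000 mg = 4060 g.
Product at 88.8% available chlorine: 4060 / 0.888 = 4572 g.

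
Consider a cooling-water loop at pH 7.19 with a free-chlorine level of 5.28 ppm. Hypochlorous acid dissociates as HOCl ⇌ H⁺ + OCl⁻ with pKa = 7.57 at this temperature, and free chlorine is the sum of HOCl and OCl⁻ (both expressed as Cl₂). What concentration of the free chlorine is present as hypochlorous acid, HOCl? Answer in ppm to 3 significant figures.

[OCl⁻]/[HOCl] = 10^(pH − pKa) = 10^(7.19 − 7.57) = 10^-0.38 = 0.4169.
Fraction as HOCl = 1 / (1 + 0.4169) = 0.7058.
HOCl = 0.7058 × 5.28 ppm = 3.727 ppm.

3.73 ppm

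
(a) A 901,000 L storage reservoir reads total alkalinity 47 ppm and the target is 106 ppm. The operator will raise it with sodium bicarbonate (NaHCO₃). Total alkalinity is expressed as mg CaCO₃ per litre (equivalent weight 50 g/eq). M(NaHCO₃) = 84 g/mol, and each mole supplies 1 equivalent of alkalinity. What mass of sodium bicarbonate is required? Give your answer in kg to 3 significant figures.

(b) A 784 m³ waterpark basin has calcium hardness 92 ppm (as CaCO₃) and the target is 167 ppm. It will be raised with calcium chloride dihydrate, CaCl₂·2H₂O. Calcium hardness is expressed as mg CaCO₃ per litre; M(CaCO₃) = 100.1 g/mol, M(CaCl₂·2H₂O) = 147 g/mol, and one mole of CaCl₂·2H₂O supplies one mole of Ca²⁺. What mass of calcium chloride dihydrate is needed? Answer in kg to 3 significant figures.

(a) Alkalinity to add: (106 − 47) = 59 mg/L as CaCO₃ × 901,000 L = 53,160 g as CaCO₃.
(a) Equivalents: 53,160 g ÷ 50 g/eq = 1063 eq.
(a) NaHCO₃ supplies 1 eq per mole → 1063 mol.
(a) Mass: 1063 mol × 84 g/mol = 89,310 g.

(b) Volume: 784 m³ = 784,000 L.
(b) Hardness to add: (167 − 92) = 75 mg/L as CaCO₃ × 784,000 L = 58,800 g as CaCO₃.
(b) Moles of Ca²⁺ (1 mol Ca²⁺ ≡ 1 mol CaCO₃): 58,800 / 100.1 g/mol = 587.4 mol.
(b) Mass of CaCl₂·2H₂O: 587.4 × 147 = 86,350 g.

(a) 89.3 kg; (b) 86.3 kg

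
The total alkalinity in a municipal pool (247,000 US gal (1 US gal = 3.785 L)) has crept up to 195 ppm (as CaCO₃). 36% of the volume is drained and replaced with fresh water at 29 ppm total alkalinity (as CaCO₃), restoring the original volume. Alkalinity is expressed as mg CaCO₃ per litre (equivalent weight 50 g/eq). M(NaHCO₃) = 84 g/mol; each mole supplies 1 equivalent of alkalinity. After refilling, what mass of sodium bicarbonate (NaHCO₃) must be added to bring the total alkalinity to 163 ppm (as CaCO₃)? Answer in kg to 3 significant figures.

43.6 kg

Volume: 247,000 US gal × 3.785 L/gal = 934,895 L.
After draining 36% and refilling: 195 × 0.64 + 29 × 0.36 = 135.24 ppm.
Deficit to target: 163 − 135.24 = 27.76 mg/L.
As CaCO₃: 27.76 mg/L × 934,895 L = 25,950 g; ÷ 50 g/eq ÷ 1 = 519.1 mol NaHCO₃.
Mass: 519.1 × 84 = 43,600 g.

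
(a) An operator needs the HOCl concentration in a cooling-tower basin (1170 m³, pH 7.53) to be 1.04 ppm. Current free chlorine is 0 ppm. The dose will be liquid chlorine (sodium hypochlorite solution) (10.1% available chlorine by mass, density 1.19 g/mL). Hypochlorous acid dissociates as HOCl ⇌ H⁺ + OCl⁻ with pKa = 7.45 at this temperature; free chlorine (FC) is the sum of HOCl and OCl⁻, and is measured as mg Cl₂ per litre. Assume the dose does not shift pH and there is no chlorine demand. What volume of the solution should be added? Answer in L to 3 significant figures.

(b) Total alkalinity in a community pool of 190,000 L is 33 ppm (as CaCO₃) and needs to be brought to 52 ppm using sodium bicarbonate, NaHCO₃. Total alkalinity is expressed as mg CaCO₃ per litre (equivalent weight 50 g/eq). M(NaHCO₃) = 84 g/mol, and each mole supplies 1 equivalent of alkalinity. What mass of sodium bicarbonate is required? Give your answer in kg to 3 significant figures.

(a) 22.3 L; (b) 6.06 kg

(a) Volume: 1170 m³ = 1,170,000 L.
(a) [OCl⁻]/[HOCl] = 10^(pH − pKa) = 10^(7.53 − 7.45) = 1.202; fraction as HOCl = 1/(1 + 1.202) = 0.4541.
(a) Free chlorine required for 1.04 ppm HOCl: 1.04 / 0.4541 = 2.29 ppm.
(a) FC to add: 2.29 − 0 = 2.29 mg/L as Cl₂.
(a) Cl₂ equivalent: 2.29 mg/L × 1,170,000 L = 2680 g.
(a) Product at 10.1% available Cl: 2680 / 0.101 = 26,530 g.
(a) Volume: 26,530 g ÷ 1.19 g/mL = 22,300 mL.

(b) Alkalinity to add: (52 − 33) = 19 mg/L as CaCO₃ × 190,000 L = 3610 g as CaCO₃.
(b) Equivalents: 3610 g ÷ 50 g/eq = 72.2 eq.
(b) NaHCO₃ supplies 1 eq per mole → 72.2 mol.
(b) Mass: 72.2 mol × 84 g/mol = 6065 g.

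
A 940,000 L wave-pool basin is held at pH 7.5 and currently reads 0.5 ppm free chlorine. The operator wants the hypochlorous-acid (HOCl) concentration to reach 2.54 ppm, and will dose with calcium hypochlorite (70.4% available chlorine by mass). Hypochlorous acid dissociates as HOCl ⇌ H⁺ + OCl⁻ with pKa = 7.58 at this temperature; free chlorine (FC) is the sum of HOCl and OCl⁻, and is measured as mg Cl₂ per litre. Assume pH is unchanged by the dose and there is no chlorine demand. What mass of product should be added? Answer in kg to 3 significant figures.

5.54 kg

[OCl⁻]/[HOCl] = 10^(pH − pKa) = 10^(7.5 − 7.58) = 0.8318; fraction as HOCl = 1/(1 + 0.8318) = 0.5459.
Free chlorine required for 2.54 ppm HOCl: 2.54 / 0.5459 = 4.653 ppm.
FC to add: 4.653 − 0.5 = 4.153 mg/L as Cl₂.
Cl₂ equivalent: 4.153 mg/L × 940,000 L = 3904 g.
Product at 70.4% available Cl: 3904 / 0.704 = 5545 g.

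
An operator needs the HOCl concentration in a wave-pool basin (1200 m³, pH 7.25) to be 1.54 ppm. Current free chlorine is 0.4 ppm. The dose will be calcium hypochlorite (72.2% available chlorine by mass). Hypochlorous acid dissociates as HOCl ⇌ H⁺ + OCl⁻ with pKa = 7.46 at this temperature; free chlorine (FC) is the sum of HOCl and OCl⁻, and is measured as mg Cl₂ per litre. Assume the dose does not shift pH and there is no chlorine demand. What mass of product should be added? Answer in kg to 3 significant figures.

3.47 kg

Volume: 1200 m³ = 1,200,000 L.
[OCl⁻]/[HOCl] = 10^(pH − pKa) = 10^(7.25 − 7.46) = 0.6166; fraction as HOCl = 1/(1 + 0.6166) = 0.6186.
Free chlorine required for 1.54 ppm HOCl: 1.54 / 0.6186 = 2.49 ppm.
FC to add: 2.49 − 0.4 = 2.09 mg/L as Cl₂.
Cl₂ equivalent: 2.09 mg/L × 1,200,000 L = 2507 g.
Product at 72.2% available Cl: 2507 / 0.722 = 3473 g.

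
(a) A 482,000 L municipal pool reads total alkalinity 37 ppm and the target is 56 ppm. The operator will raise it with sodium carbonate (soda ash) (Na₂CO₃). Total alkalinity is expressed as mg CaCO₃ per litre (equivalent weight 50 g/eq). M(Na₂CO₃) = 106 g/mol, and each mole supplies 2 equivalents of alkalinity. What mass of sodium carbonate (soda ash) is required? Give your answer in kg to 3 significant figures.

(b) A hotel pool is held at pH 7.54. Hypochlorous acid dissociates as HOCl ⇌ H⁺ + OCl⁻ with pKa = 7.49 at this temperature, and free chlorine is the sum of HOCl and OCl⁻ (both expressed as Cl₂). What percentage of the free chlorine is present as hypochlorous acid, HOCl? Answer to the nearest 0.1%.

(a) 9.71 kg; (b) 47.1%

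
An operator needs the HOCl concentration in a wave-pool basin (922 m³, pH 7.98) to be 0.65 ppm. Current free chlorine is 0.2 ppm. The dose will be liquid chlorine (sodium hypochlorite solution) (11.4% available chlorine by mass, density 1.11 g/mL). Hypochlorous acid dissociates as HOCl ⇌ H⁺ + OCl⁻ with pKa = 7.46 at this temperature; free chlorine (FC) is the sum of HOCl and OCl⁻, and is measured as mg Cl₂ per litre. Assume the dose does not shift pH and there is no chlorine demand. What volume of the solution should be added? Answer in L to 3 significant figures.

Volume: 922 m³ = 922,000 L.
[OCl⁻]/[HOCl] = 10^(pH − pKa) = 10^(7.98 − 7.46) = 3.311; fraction as HOCl = 1/(1 + 3.311) = 0.2319.
Free chlorine required for 0.65 ppm HOCl: 0.65 / 0.2319 = 2.802 ppm.
FC to add: 2.802 − 0.2 = 2.602 mg/L as Cl₂.
Cl₂ equivalent: 2.602 mg/L × 922,000 L = 2399 g.
Product at 11.4% available Cl: 2399 / 0.114 = 21,050 g.
Volume: 21,050 g ÷ 1.11 g/mL = 18,960 mL.

19.0 L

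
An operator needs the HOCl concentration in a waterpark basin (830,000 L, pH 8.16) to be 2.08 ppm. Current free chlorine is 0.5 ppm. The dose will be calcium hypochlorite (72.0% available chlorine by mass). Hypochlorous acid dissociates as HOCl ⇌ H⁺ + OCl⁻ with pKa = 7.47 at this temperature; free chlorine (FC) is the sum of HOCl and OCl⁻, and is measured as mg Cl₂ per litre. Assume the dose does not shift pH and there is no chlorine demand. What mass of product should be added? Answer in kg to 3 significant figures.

[OCl⁻]/[HOCl] = 10^(pH − pKa) = 10^(8.16 − 7.47) = 4.898; fraction as HOCl = 1/(1 + 4.898) = 0.1696.
Free chlorine required for 2.08 ppm HOCl: 2.08 / 0.1696 = 12.27 ppm.
FC to add: 12.27 − 0.5 = 11.77 mg/L as Cl₂.
Cl₂ equivalent: 11.77 mg/L × 830,000 L = 9767 g.
Product at 72.0% available Cl: 9767 / 0.72 = 13,570 g.

13.6 kg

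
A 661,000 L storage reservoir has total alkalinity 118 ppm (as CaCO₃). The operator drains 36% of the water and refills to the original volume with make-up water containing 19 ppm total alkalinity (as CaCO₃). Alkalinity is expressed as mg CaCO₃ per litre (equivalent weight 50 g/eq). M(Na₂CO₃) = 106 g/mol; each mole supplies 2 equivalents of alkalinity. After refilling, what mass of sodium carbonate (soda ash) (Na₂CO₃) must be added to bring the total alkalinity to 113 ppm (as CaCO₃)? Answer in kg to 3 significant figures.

21.5 kg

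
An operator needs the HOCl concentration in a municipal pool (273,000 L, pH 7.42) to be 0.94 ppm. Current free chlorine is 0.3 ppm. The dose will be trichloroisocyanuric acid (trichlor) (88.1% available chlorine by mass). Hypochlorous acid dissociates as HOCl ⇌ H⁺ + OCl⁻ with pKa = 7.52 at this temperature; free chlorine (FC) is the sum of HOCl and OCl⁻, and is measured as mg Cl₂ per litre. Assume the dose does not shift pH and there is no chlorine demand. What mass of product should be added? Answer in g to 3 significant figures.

[OCl⁻]/[HOCl] = 10^(pH − pKa) = 10^(7.42 − 7.52) = 0.7943; fraction as HOCl = 1/(1 + 0.7943) = 0.5573.
Free chlorine required for 0.94 ppm HOCl: 0.94 / 0.5573 = 1.687 ppm.
FC to add: 1.687 − 0.3 = 1.387 mg/L as Cl₂.
Cl₂ equivalent: 1.387 mg/L × 273,000 L = 378.6 g.
Product at 88.1% available Cl: 378.6 / 0.881 = 429.7 g.

430 g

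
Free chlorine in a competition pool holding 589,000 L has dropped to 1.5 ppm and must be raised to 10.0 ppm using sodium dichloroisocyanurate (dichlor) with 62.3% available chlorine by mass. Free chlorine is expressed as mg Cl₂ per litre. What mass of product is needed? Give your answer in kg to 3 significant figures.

Chlorine deficit: 10.0 − 1.5 = 8.5 ppm = 8.5 mg/L as Cl₂.
Cl₂ equivalent needed: 8.5 mg/L × 589,000 L = 5,006,000 mg = 5006 g.
Product at 62.3% available chlorine: 5006 / 0.623 = 8036 g.

8.04 kg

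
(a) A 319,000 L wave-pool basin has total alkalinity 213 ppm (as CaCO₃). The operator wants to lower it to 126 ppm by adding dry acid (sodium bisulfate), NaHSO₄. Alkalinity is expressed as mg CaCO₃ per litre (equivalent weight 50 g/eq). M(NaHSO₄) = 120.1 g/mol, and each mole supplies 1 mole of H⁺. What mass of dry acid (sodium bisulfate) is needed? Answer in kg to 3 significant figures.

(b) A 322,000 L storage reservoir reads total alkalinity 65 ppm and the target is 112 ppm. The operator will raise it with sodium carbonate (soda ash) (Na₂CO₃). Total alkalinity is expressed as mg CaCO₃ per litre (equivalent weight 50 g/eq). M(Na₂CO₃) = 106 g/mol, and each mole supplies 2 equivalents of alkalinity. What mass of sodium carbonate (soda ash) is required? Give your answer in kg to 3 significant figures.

(a) Alkalinity to neutralize: (213 − 126) = 87 mg/L as CaCO₃ × 319,000 L = 27,750 g as CaCO₃.
(a) Equivalents of H⁺ required: 27,750 ÷ 50 g/eq = 555.1 eq = 555.1 mol NaHSO₄.
(a) Mass of NaHSO₄: 555.1 × 120.1 = 66,660 g.

(b) Alkalinity to add: (112 − 65) = 47 mg/L as CaCO₃ × 322,000 L = 15,130 g as CaCO₃.
(b) Equivalents: 15,130 g ÷ 50 g/eq = 302.7 eq.
(b) Each mole of Na₂CO₃ supplies 2 eq, so 302.7 / 2 = 151.3 mol.
(b) Mass: 151.3 mol × 106 g/mol = 16,040 g.

(a) 66.7 kg; (b) 16.0 kg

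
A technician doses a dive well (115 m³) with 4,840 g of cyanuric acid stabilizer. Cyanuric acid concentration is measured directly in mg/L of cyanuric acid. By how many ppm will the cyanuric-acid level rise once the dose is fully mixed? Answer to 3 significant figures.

42.1 ppm

Volume: 115 m³ = 115,000 L.
Rise: 4,840 g / 115,000 L × 1000 = 42.09 mg/L.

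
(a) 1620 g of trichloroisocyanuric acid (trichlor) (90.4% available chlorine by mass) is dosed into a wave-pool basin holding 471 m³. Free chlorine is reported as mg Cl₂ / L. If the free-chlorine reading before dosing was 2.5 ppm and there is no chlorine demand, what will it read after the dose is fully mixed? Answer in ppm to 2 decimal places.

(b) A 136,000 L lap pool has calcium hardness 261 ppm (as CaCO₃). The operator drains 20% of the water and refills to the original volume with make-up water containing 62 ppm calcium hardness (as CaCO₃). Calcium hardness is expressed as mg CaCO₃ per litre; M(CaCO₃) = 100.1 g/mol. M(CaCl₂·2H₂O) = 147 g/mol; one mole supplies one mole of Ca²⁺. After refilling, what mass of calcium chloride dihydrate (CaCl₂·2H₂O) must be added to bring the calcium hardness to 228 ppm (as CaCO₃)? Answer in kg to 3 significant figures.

(a) 5.61 ppm; (b) 1.36 kg

(a) Volume: 471 m³ = 471,000 L.
(a) Available chlorine delivered: 1620 g × 0.904 = 1464 g as Cl₂.
(a) Concentration rise: 1464 g / 471,000 L = 3.109 mg/L = 3.11 ppm.
(a) Final FC: 2.5 + 3.11 = 5.61 ppm.

(b) After draining 20% and refilling: 261 × 0.80 + 62 × 0.20 = 221.2 ppm.
(b) Deficit to target: 228 − 221.2 = 6.8 mg/L.
(b) As CaCO₃: 6.8 mg/L × 136,000 L = 924.8 g; ÷ 100.1 = 9.239 mol Ca²⁺.
(b) Mass: 9.239 × 147 = 1358 g.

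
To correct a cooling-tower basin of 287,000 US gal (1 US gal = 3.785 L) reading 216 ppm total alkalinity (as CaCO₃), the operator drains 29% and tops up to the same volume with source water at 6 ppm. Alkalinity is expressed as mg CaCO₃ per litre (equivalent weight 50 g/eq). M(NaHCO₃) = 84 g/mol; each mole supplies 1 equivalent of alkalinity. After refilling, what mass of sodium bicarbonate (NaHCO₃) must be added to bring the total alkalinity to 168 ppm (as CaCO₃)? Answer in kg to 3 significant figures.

23.5 kg

Volume: 287,000 US gal × 3.785 L/gal = 1,086,295 L.
After draining 29% and refilling: 216 × 0.71 + 6 × 0.29 = 155.1 ppm.
Deficit to target: 168 − 155.1 = 12.9 mg/L.
As CaCO₃: 12.9 mg/L × 1,086,295 L = 14,010 g; ÷ 50 g/eq ÷ 1 = 280.3 mol NaHCO₃.
Mass: 280.3 × 84 = 23,540 g.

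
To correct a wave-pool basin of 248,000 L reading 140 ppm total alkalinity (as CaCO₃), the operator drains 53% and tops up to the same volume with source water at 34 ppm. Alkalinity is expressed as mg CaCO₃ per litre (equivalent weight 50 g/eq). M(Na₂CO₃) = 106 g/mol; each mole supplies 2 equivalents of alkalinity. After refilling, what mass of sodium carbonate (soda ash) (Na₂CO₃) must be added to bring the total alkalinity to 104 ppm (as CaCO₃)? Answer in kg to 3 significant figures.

5.30 kg

After draining 53% and refilling: 140 × 0.47 + 34 × 0.53 = 83.82 ppm.
Deficit to target: 104 − 83.82 = 20.18 mg/L.
As CaCO₃: 20.18 mg/L × 248,000 L = 5005 g; ÷ 50 g/eq ÷ 2 = 50.05 mol Na₂CO₃.
Mass: 50.05 × 106 = 5305 g.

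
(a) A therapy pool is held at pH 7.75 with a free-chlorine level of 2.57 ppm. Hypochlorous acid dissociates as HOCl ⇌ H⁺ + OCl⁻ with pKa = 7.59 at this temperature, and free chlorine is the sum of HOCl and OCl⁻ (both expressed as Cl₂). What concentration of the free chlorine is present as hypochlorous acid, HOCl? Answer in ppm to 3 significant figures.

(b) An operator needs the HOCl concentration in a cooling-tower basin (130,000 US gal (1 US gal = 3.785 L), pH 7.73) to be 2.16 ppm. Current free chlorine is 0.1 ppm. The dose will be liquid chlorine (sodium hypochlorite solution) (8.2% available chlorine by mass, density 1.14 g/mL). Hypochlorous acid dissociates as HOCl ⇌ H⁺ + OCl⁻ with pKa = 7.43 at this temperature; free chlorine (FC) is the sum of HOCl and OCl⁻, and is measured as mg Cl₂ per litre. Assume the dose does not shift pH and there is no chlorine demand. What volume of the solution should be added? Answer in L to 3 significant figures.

(a) [OCl⁻]/[HOCl] = 10^(pH − pKa) = 10^(7.75 − 7.59) = 10^0.16 = 1.445.
(a) Fraction as HOCl = 1 / (1 + 1.445) = 0.4089.
(a) HOCl = 0.4089 × 2.57 ppm = 1.051 ppm.

(b) Volume: 130,000 US gal × 3.785 L/gal = 492,050 L.
(b) [OCl⁻]/[HOCl] = 10^(pH − pKa) = 10^(7.73 − 7.43) = 1.995; fraction as HOCl = 1/(1 + 1.995) = 0.3339.
(b) Free chlorine required for 2.16 ppm HOCl: 2.16 / 0.3339 = 6.47 ppm.
(b) FC to add: 6.47 − 0.1 = 6.37 mg/L as Cl₂.
(b) Cl₂ equivalent: 6.37 mg/L × 492,050 L = 3134 g.
(b) Product at 8.2% available Cl: 3134 / 0.082 = 38,220 g.
(b) Volume: 38,220 g ÷ 1.14 g/mL = 33,530 mL.

(a) 1.05 ppm; (b) 33.5 L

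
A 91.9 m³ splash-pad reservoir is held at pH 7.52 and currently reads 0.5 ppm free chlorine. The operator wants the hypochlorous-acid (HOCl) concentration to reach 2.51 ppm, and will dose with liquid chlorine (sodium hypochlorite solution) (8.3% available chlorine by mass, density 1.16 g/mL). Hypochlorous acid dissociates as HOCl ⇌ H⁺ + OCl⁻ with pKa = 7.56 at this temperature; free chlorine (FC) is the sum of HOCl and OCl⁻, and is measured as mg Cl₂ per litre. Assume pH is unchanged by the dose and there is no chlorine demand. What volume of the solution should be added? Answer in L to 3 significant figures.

4.10 L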